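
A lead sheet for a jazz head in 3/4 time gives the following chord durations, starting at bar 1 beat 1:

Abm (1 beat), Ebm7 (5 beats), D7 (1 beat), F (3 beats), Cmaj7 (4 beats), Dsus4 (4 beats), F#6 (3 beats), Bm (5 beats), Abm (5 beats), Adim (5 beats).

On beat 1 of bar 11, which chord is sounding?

Beat 1 of bar 11 is beat (11−1)×3 + 1 = 31 overall.
Running totals: Abm ends at 1, Ebm7 ends at 6, D7 ends at 7, F ends at 10, Cmaj7 ends at 14, Dsus4 ends at 18, F#6 ends at 21, Bm ends at 26, Abm ends at 31.
Beat 31 falls within Abm.

Abm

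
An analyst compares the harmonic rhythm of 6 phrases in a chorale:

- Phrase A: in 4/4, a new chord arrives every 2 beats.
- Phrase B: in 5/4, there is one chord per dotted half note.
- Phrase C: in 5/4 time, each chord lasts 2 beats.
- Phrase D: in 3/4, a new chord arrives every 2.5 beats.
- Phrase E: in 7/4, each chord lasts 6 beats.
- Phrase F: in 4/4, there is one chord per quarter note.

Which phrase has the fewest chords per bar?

Phrase E

A: 4/2 = 2 chords/bar.
B: 5/3 = 5/3 chords/bar.
C: 5/2 = 2.5 chords/bar.
D: 3/2.5 = 1.2 chords/bar.
E: 7/6 = 7/6 chords/bar.
F: 4/1 = 4 chords/bar.
Slowest is E at 7/6 chords/bar.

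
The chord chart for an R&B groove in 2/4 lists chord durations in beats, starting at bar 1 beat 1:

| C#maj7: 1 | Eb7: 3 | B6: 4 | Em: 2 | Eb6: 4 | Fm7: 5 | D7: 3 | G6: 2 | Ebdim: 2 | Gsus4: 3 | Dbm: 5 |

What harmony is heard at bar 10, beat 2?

D7

Beat 2 of bar 10 is beat (10−1)×2 + 2 = 20 overall.
Running totals: C#maj7 ends at 1, Eb7 ends at 4, B6 ends at 8, Em ends at 10, Eb6 ends at 14, Fm7 ends at 19, D7 ends at 22.
Beat 20 falls within D7.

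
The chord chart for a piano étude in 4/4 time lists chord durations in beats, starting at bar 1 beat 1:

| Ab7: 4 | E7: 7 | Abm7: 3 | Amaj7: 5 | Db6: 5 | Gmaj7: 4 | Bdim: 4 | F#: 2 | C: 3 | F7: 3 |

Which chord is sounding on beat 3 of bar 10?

Beat 3 of bar 10 is beat (10−1)×4 + 3 = 39 overall.
Running totals: Ab7 ends at 4, E7 ends at 11, Abm7 ends at 14, Amaj7 ends at 19, Db6 ends at 24, Gmaj7 ends at 28, Bdim ends at 32, F# ends at 34, C ends at 37, F7 ends at 40.
Beat 39 falls within F7.

F7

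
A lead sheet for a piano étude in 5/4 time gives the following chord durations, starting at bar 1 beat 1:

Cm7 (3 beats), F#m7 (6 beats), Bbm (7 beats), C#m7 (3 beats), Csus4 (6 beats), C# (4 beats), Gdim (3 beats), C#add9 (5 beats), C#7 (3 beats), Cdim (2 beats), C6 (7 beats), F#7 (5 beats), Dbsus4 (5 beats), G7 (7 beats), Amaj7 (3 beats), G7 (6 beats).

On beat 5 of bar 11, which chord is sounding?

Dbsus4

Beat 5 of bar 11 is beat (11−1)×5 + 5 = 55 overall.
Running totals: Cm7 ends at 3, F#m7 ends at 9, Bbm ends at 16, C#m7 ends at 19, Csus4 ends at 25, C# ends at 29, Gdim ends at 32, C#add9 ends at 37, C#7 ends at 40, Cdim ends at 42, C6 ends at 49, F#7 ends at 54, Dbsus4 ends at 59.
Beat 55 falls within Dbsus4.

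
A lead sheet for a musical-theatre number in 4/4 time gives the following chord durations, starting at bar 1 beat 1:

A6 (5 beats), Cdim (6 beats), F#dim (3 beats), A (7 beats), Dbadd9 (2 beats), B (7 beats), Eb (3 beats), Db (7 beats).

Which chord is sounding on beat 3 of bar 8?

Beat 3 of bar 8 is beat (8−1)×4 + 3 = 31 overall.
Running totals: A6 ends at 5, Cdim ends at 11, F#dim ends at 14, A ends at 21, Dbadd9 ends at 23, B ends at 30, Eb ends at 33.
Beat 31 falls within Eb.

Eb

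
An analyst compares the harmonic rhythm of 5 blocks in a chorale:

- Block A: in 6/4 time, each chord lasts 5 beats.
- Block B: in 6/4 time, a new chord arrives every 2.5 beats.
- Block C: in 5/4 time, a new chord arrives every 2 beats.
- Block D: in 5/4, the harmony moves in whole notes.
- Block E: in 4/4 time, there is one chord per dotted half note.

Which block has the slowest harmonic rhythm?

A: 6/5 = 1.2 chords/bar.
B: 6/2.5 = 2.4 chords/bar.
C: 5/2 = 2.5 chords/bar.
D: 5/4 = 1.25 chords/bar.
E: 4/3 = 4/3 chords/bar.
Slowest is A at 1.2 chords/bar.

Block A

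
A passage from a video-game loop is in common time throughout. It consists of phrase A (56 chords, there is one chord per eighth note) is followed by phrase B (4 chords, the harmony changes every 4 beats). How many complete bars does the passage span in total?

A: 56 × 0.5 = 28 beats = 7 bars.
B: 4 × 4 = 16 beats = 4 bars.
Total: 7 + 4 = 11 bars.

11 bars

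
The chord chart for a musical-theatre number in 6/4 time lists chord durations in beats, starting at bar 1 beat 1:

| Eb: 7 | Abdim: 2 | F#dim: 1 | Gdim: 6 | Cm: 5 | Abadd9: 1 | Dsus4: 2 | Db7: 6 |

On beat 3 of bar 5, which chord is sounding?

Beat 3 of bar 5 is beat (5−1)×6 + 3 = 27 overall.
Running totals: Eb ends at 7, Abdim ends at 9, F#dim ends at 10, Gdim ends at 16, Cm ends at 21, Abadd9 ends at 22, Dsus4 ends at 24, Db7 ends at 30.
Beat 27 falls within Db7.

Db7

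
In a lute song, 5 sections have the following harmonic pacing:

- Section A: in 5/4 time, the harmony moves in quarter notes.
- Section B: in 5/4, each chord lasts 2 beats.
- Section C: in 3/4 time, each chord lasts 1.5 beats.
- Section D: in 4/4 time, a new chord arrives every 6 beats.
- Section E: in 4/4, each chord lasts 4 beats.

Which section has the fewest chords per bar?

Section D

A: each chord is 1 beat in 5/4, so 5 per bar.
B: each chord is 2 beats in 5/4, so 2.5 per bar.
C: each chord is 1.5 beats in 3/4, so 2 per bar.
D: each chord is 6 beats in 4/4, so 2/3 per bar.
E: each chord is 4 beats in 4/4, so 1 per bar.
Slowest is D at 2/3 chords/bar.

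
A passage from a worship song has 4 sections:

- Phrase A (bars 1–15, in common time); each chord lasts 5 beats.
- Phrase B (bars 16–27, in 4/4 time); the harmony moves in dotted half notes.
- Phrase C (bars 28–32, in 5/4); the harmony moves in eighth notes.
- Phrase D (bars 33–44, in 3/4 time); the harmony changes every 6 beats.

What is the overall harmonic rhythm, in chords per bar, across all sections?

A: 15 bars of 4 beats is 60 beats; at 5 beats each that's 12 chords.
B: 12 bars of 4 beats is 48 beats; at 3 beats each that's 16 chords.
C: 5 bars of 5 beats is 25 beats; at 0.5 beats each that's 50 chords.
D: 12 bars of 3 beats is 36 beats; at 6 beats each that's 6 chords.
Overall: 84 chords over 44 bars → 84/44 = 21/11 chords per bar.

21/11 chords per bar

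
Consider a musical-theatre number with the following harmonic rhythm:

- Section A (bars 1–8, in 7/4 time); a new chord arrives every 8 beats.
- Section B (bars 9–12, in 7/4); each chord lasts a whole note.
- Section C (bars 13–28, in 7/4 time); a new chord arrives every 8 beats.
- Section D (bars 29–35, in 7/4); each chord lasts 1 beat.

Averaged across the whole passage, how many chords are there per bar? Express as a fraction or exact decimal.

A: 8 × 7 = 56 beats ÷ 8 = 7 chords.
B: 4 × 7 = 28 beats ÷ 4 = 7 chords.
C: 16 × 7 = 112 beats ÷ 8 = 14 chords.
D: 7 × 7 = 49 beats ÷ 1 = 49 chords.
Overall: 77 chords over 35 bars → 77/35 = 2.2 chords per bar.

2.2 chords per bar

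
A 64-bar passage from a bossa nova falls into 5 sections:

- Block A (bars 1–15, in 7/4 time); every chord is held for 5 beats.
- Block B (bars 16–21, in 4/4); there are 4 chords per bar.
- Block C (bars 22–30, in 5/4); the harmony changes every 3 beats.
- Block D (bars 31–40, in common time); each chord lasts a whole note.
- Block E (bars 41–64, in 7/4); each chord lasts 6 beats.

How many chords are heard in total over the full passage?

98 chords

A: 15 bars × 7 beats = 105 beats; 5 beats/chord → 21 chords.
B: 6 bars × 4 beats = 24 beats; 1 beat/chord → 24 chords.
C: 9 bars × 5 beats = 45 beats; 3 beats/chord → 15 chords.
D: 10 bars × 4 beats = 40 beats; 4 beats/chord → 10 chords.
E: 24 bars × 7 beats = 168 beats; 6 beats/chord → 28 chords.
Total: 21 + 24 + 15 + 10 + 28 = 98.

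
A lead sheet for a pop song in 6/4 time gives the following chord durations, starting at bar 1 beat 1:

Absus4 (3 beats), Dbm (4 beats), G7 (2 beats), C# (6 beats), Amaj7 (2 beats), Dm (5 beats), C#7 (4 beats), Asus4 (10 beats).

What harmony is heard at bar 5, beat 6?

Beat 6 of bar 5 is beat (5−1)×6 + 6 = 30 overall.
Running totals: Absus4 ends at 3, Dbm ends at 7, G7 ends at 9, C# ends at 15, Amaj7 ends at 17, Dm ends at 22, C#7 ends at 26, Asus4 ends at 36.
Beat 30 falls within Asus4.

Asus4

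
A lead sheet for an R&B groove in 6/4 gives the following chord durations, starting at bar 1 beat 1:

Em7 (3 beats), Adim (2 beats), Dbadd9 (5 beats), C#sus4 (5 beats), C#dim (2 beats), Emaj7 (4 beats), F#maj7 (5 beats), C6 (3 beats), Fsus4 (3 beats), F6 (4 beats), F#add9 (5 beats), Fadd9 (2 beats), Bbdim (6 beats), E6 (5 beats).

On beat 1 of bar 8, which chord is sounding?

Beat 1 of bar 8 is beat (8−1)×6 + 1 = 43 overall.
Running totals: Em7 ends at 3, Adim ends at 5, Dbadd9 ends at 10, C#sus4 ends at 15, C#dim ends at 17, Emaj7 ends at 21, F#maj7 ends at 26, C6 ends at 29, Fsus4 ends at 32, F6 ends at 36, F#add9 ends at 41, Fadd9 ends at 43.
Beat 43 falls within Fadd9.

Fadd9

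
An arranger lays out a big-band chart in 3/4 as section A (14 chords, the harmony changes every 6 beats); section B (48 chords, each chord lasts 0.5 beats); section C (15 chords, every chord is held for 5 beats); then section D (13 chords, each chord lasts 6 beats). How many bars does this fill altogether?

A: 14 × 6 = 84 beats = 28 bars.
B: 48 × 0.5 = 24 beats = 8 bars.
C: 15 × 5 = 75 beats = 25 bars.
D: 13 × 6 = 78 beats = 26 bars.
Total: 28 + 8 + 25 + 26 = 87 bars.

87 bars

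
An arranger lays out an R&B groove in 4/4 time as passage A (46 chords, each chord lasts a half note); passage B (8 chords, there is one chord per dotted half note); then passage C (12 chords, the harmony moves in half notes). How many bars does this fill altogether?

35 bars

A: 46 × 2 = 92 beats = 23 bars.
B: 8 × 3 = 24 beats = 6 bars.
C: 12 × 2 = 24 beats = 6 bars.
Total: 23 + 6 + 6 = 35 bars.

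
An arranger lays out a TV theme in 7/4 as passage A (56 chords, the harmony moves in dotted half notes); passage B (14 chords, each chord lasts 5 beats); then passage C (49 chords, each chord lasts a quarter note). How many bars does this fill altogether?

41 bars

A: 56 × 3 = 168 beats = 24 bars.
B: 14 × 5 = 70 beats = 10 bars.
C: 49 × 1 = 49 beats = 7 bars.
Total: 24 + 10 + 7 = 41 bars.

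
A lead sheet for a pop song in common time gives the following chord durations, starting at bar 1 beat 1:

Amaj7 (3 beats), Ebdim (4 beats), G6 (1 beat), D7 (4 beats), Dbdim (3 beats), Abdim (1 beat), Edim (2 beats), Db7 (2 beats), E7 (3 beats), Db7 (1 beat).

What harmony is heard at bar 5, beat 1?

Beat 1 of bar 5 is beat (5−1)×4 + 1 = 17 overall.
Running totals: Amaj7 ends at 3, Ebdim ends at 7, G6 ends at 8, D7 ends at 12, Dbdim ends at 15, Abdim ends at 16, Edim ends at 18.
Beat 17 falls within Edim.

Edim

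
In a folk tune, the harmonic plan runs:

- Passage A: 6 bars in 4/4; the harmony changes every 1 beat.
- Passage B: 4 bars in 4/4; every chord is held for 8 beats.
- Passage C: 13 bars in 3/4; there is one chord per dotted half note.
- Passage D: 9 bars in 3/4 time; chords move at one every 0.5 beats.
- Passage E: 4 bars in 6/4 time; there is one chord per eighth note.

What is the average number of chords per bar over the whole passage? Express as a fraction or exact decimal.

A: 6 × 4 = 24 beats ÷ 1 = 24 chords.
B: 4 × 4 = 16 beats ÷ 8 = 2 chords.
C: 13 × 3 = 39 beats ÷ 3 = 13 chords.
D: 9 × 3 = 27 beats ÷ 0.5 = 54 chords.
E: 4 × 6 = 24 beats ÷ 0.5 = 48 chords.
Overall: 141 chords over 36 bars → 141/36 = 47/12 chords per bar.

47/12 chords per bar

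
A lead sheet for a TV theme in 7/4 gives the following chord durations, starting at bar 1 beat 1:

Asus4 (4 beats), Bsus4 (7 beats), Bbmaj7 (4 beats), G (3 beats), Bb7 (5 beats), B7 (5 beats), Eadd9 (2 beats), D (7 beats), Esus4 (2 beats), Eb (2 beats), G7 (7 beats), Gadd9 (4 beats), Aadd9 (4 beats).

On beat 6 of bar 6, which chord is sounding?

Beat 6 of bar 6 is beat (6−1)×7 + 6 = 41 overall.
Running totals: Asus4 ends at 4, Bsus4 ends at 11, Bbmaj7 ends at 15, G ends at 18, Bb7 ends at 23, B7 ends at 28, Eadd9 ends at 30, D ends at 37, Esus4 ends at 39, Eb ends at 41.
Beat 41 falls within Eb.

Eb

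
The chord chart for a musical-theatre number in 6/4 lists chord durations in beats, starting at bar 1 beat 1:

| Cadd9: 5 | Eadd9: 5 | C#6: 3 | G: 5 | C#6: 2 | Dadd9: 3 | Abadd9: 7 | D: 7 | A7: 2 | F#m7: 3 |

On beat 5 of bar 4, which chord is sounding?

Beat 5 of bar 4 is beat (4−1)×6 + 5 = 23 overall.
Running totals: Cadd9 ends at 5, Eadd9 ends at 10, C#6 ends at 13, G ends at 18, C#6 ends at 20, Dadd9 ends at 23.
Beat 23 falls within Dadd9.

Dadd9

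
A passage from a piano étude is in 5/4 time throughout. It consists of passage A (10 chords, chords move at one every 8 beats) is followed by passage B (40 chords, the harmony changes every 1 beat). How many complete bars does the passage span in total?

A: 10 × 8 = 80 beats = 16 bars.
B: 40 × 1 = 40 beats = 8 bars.
Total: 16 + 8 = 24 bars.

24 bars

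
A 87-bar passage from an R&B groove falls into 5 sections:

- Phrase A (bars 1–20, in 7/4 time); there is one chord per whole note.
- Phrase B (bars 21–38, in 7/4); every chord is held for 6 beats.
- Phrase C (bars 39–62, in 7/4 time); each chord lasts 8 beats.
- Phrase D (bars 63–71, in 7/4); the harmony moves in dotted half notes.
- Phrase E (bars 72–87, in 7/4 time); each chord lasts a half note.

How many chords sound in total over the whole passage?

A: 20 bars × 7 beats = 140 beats; 4 beats/chord → 35 chords.
B: 18 bars × 7 beats = 126 beats; 6 beats/chord → 21 chords.
C: 24 bars × 7 beats = 168 beats; 8 beats/chord → 21 chords.
D: 9 bars × 7 beats = 63 beats; 3 beats/chord → 21 chords.
E: 16 bars × 7 beats = 112 beats; 2 beats/chord → 56 chords.
Total: 35 + 21 + 21 + 21 + 56 = 154.

154 chords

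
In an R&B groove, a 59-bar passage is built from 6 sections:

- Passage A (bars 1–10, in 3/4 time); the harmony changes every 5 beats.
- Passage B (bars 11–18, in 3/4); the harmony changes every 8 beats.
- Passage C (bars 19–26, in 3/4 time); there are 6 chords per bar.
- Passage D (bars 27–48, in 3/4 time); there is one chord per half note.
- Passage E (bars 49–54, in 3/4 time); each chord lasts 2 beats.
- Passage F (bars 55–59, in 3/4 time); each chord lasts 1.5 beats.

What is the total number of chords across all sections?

A has 30 beats and chords last 5 each, so 6 chords.
B has 24 beats and chords last 8 each, so 3 chords.
C has 24 beats and chords last 0.5 each, so 48 chords.
D has 66 beats and chords last 2 each, so 33 chords.
E has 18 beats and chords last 2 each, so 9 chords.
F has 15 beats and chords last 1.5 each, so 10 chords.
Total: 6 + 3 + 48 + 33 + 9 + 10 = 109.

109 chords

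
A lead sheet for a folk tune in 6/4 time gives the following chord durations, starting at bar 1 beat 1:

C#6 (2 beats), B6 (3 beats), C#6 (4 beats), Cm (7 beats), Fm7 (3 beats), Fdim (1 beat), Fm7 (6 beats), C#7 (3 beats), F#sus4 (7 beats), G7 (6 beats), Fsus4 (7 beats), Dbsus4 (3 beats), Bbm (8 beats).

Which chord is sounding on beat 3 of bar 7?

G7

Beat 3 of bar 7 is beat (7−1)×6 + 3 = 39 overall.
Running totals: C#6 ends at 2, B6 ends at 5, C#6 ends at 9, Cm ends at 16, Fm7 ends at 19, Fdim ends at 20, Fm7 ends at 26, C#7 ends at 29, F#sus4 ends at 36, G7 ends at 42.
Beat 39 falls within G7.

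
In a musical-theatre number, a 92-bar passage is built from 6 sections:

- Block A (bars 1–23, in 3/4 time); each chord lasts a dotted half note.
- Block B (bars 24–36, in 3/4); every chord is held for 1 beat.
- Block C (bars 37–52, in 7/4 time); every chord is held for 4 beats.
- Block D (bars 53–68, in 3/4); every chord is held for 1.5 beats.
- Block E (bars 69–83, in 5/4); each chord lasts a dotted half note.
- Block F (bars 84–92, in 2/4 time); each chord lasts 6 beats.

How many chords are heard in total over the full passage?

A: 23·3 = 69 beats, 69/3 = 23 chords.
B: 13·3 = 39 beats, 39/1 = 39 chords.
C: 16·7 = 112 beats, 112/4 = 28 chords.
D: 16·3 = 48 beats, 48/1.5 = 32 chords.
E: 15·5 = 75 beats, 75/3 = 25 chords.
F: 9·2 = 18 beats, 18/6 = 3 chords.
Total: 23 + 39 + 28 + 32 + 25 + 3 = 150.

150 chords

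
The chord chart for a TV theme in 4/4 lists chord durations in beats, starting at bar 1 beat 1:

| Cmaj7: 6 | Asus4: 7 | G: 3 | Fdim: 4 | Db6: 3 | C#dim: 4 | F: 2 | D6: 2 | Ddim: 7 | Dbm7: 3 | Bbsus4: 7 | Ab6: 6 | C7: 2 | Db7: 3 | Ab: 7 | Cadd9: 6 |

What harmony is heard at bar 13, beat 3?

Ab6

Beat 3 of bar 13 is beat (13−1)×4 + 3 = 51 overall.
Running totals: Cmaj7 ends at 6, Asus4 ends at 13, G ends at 16, Fdim ends at 20, Db6 ends at 23, C#dim ends at 27, F ends at 29, D6 ends at 31, Ddim ends at 38, Dbm7 ends at 41, Bbsus4 ends at 48, Ab6 ends at 54.
Beat 51 falls within Ab6.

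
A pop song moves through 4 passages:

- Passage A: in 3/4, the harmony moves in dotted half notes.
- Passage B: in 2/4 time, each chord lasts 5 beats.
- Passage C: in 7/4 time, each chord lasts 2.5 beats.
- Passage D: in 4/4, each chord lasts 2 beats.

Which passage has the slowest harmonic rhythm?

Passage B

A: 3 beats/bar ÷ 3 beats/chord = 1 chord/bar.
B: 2 beats/bar ÷ 5 beats/chord = 0.4 chords/bar.
C: 7 beats/bar ÷ 2.5 beats/chord = 2.8 chords/bar.
D: 4 beats/bar ÷ 2 beats/chord = 2 chords/bar.
Slowest is B at 0.4 chords/bar.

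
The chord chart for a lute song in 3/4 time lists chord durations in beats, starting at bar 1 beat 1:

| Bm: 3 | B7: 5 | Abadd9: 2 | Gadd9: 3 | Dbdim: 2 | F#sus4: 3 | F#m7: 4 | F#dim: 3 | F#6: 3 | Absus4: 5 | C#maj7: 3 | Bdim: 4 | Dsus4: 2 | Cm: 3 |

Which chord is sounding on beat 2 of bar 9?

F#6

Beat 2 of bar 9 is beat (9−1)×3 + 2 = 26 overall.
Running totals: Bm ends at 3, B7 ends at 8, Abadd9 ends at 10, Gadd9 ends at 13, Dbdim ends at 15, F#sus4 ends at 18, F#m7 ends at 22, F#dim ends at 25, F#6 ends at 28.
Beat 26 falls within F#6.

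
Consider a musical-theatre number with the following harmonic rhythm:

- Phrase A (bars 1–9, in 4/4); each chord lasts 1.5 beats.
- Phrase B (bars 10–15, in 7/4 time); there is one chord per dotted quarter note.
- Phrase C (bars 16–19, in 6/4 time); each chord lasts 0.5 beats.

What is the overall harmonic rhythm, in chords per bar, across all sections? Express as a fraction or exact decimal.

A: 9 × 4 = 36 beats ÷ 1.5 = 24 chords.
B: 6 × 7 = 42 beats ÷ 1.5 = 28 chords.
C: 4 × 6 = 24 beats ÷ 0.5 = 48 chords.
Overall: 100 chords over 19 bars → 100/19 = 100/19 chords per bar.

100/19 chords per bar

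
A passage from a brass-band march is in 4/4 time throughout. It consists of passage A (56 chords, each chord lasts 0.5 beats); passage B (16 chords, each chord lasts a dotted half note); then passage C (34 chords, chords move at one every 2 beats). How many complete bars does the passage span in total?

36 bars

A: 56 × 0.5 = 28 beats = 7 bars.
B: 16 × 3 = 48 beats = 12 bars.
C: 34 × 2 = 68 beats = 17 bars.
Total: 7 + 12 + 17 = 36 bars.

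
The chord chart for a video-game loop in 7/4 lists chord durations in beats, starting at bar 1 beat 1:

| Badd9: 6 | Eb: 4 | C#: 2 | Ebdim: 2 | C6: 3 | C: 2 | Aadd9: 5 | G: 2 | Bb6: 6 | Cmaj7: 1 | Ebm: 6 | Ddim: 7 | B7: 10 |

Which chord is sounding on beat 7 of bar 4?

Beat 7 of bar 4 is beat (4−1)×7 + 7 = 28 overall.
Running totals: Badd9 ends at 6, Eb ends at 10, C# ends at 12, Ebdim ends at 14, C6 ends at 17, C ends at 19, Aadd9 ends at 24, G ends at 26, Bb6 ends at 32.
Beat 28 falls within Bb6.

Bb6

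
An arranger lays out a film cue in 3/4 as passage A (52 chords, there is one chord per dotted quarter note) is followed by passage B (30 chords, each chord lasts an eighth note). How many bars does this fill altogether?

31 bars

A: 52 × 1.5 = 78 beats = 26 bars.
B: 30 × 0.5 = 15 beats = 5 bars.
Total: 26 + 5 = 31 bars.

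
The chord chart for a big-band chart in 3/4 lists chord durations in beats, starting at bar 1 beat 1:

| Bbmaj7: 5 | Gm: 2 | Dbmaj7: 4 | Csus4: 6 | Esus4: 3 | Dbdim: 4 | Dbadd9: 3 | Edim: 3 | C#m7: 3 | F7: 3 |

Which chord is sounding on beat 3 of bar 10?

Edim

Beat 3 of bar 10 is beat (10−1)×3 + 3 = 30 overall.
Running totals: Bbmaj7 ends at 5, Gm ends at 7, Dbmaj7 ends at 11, Csus4 ends at 17, Esus4 ends at 20, Dbdim ends at 24, Dbadd9 ends at 27, Edim ends at 30.
Beat 30 falls within Edim.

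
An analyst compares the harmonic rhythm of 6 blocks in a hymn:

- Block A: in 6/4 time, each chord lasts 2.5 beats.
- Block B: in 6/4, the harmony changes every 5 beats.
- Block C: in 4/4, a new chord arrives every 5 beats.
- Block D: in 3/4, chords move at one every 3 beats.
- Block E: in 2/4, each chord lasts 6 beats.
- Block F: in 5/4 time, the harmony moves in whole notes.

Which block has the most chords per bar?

Block A

A: each chord is 2.5 beats in 6/4, so 2.4 per bar.
B: each chord is 5 beats in 6/4, so 1.2 per bar.
C: each chord is 5 beats in 4/4, so 0.8 per bar.
D: each chord is 3 beats in 3/4, so 1 per bar.
E: each chord is 6 beats in 2/4, so 1/3 per bar.
F: each chord is 4 beats in 5/4, so 1.25 per bar.
Fastest is A at 2.4 chords/bar.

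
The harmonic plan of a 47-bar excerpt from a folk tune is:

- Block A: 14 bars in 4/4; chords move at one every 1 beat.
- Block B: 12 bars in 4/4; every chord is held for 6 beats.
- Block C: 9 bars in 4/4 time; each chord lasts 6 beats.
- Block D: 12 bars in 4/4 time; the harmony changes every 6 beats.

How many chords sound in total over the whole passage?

A: 14·4 = 56 beats, 56/1 = 56 chords.
B: 12·4 = 48 beats, 48/6 = 8 chords.
C: 9·4 = 36 beats, 36/6 = 6 chords.
D: 12·4 = 48 beats, 48/6 = 8 chords.
Total: 56 + 8 + 6 + 8 = 78.

78 chords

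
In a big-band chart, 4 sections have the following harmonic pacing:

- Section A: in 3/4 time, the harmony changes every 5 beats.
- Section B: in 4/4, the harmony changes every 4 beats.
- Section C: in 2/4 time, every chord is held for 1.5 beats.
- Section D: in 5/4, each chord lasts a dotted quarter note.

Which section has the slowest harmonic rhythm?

A: 3 beats/bar ÷ 5 beats/chord = 0.6 chords/bar.
B: 4 beats/bar ÷ 4 beats/chord = 1 chord/bar.
C: 2 beats/bar ÷ 1.5 beats/chord = 4/3 chords/bar.
D: 5 beats/bar ÷ 1.5 beats/chord = 10/3 chords/bar.
Slowest is A at 0.6 chords/bar.

Section A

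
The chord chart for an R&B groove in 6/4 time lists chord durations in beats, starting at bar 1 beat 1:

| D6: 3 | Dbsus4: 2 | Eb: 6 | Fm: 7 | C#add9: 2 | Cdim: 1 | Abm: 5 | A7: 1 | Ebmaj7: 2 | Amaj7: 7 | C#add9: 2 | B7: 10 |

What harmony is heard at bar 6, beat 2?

Beat 2 of bar 6 is beat (6−1)×6 + 2 = 32 overall.
Running totals: D6 ends at 3, Dbsus4 ends at 5, Eb ends at 11, Fm ends at 18, C#add9 ends at 20, Cdim ends at 21, Abm ends at 26, A7 ends at 27, Ebmaj7 ends at 29, Amaj7 ends at 36.
Beat 32 falls within Amaj7.

Amaj7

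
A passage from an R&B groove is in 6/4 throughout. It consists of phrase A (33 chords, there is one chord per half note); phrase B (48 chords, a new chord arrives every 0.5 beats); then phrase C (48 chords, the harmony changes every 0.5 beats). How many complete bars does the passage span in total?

19 bars

A: 33 × 2 = 66 beats = 11 bars.
B: 48 × 0.5 = 24 beats = 4 bars.
C: 48 × 0.5 = 24 beats = 4 bars.
Total: 11 + 4 + 4 = 19 bars.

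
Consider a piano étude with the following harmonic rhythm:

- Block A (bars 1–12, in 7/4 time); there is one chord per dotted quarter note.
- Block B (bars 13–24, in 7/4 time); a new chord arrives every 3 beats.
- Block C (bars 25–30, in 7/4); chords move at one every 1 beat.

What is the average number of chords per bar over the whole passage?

A: 12 × 7 = 84 beats ÷ 1.5 = 56 chords.
B: 12 × 7 = 84 beats ÷ 3 = 28 chords.
C: 6 × 7 = 42 beats ÷ 1 = 42 chords.
Overall: 126 chords over 30 bars → 126/30 = 4.2 chords per bar.

4.2 chords per bar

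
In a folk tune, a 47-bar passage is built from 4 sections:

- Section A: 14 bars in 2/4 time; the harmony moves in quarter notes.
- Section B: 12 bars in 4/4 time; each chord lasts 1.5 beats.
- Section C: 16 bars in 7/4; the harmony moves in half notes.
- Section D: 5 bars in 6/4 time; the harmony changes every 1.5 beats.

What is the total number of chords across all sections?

136 chords

A: 14 bars × 2 beats = 28 beats; 1 beat/chord → 28 chords.
B: 12 bars × 4 beats = 48 beats; 1.5 beats/chord → 32 chords.
C: 16 bars × 7 beats = 112 beats; 2 beats/chord → 56 chords.
D: 5 bars × 6 beats = 30 beats; 1.5 beats/chord → 20 chords.
Total: 28 + 32 + 56 + 20 = 136.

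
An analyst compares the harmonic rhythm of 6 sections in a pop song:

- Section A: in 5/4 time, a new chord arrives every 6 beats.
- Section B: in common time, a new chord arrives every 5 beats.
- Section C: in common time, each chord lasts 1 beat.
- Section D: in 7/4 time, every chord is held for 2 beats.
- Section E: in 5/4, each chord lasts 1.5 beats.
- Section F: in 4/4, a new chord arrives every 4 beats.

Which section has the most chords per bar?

Section C

A: 5/6 = 5/6 chords/bar.
B: 4/5 = 0.8 chords/bar.
C: 4/1 = 4 chords/bar.
D: 7/2 = 3.5 chords/bar.
E: 5/1.5 = 10/3 chords/bar.
F: 4/4 = 1 chord/bar.
Fastest is C at 4 chords/bar.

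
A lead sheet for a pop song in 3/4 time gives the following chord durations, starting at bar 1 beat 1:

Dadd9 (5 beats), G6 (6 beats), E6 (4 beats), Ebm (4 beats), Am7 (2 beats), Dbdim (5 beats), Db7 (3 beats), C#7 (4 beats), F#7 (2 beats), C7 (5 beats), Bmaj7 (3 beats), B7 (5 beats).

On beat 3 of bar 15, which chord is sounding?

Beat 3 of bar 15 is beat (15−1)×3 + 3 = 45 overall.
Running totals: Dadd9 ends at 5, G6 ends at 11, E6 ends at 15, Ebm ends at 19, Am7 ends at 21, Dbdim ends at 26, Db7 ends at 29, C#7 ends at 33, F#7 ends at 35, C7 ends at 40, Bmaj7 ends at 43, B7 ends at 48.
Beat 45 falls within B7.

B7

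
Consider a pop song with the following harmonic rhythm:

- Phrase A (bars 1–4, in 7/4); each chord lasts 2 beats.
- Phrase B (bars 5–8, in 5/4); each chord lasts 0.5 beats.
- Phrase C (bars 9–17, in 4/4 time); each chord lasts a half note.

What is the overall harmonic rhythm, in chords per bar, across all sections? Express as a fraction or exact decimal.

72/17 chords per bar

A: 4 bars of 7 beats is 28 beats; at 2 beats each that's 14 chords.
B: 4 bars of 5 beats is 20 beats; at 0.5 beats each that's 40 chords.
C: 9 bars of 4 beats is 36 beats; at 2 beats each that's 18 chords.
Overall: 72 chords over 17 bars → 72/17 = 72/17 chords per bar.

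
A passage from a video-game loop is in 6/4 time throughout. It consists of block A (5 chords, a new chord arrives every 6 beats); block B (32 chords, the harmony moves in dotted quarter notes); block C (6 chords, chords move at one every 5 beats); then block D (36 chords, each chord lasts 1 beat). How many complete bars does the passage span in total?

A: 5 × 6 = 30 beats = 5 bars.
B: 32 × 1.5 = 48 beats = 8 bars.
C: 6 × 5 = 30 beats = 5 bars.
D: 36 × 1 = 36 beats = 6 bars.
Total: 5 + 8 + 5 + 6 = 24 bars.

24 bars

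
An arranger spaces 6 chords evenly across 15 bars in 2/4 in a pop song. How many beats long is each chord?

5 beats

15 bars × 2 beats/bar = 30 beats total.
30 beats ÷ 6 chords = 5 beats per chord.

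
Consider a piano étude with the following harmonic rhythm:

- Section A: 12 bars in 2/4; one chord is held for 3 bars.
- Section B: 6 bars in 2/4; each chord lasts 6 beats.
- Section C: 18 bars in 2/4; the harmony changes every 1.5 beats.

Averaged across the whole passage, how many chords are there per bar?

5/6 chords per bar

A: 12 × 2 = 24 beats ÷ 6 = 4 chords.
B: 6 × 2 = 12 beats ÷ 6 = 2 chords.
C: 18 × 2 = 36 beats ÷ 1.5 = 24 chords.
Overall: 30 chords over 36 bars → 30/36 = 5/6 chords per bar.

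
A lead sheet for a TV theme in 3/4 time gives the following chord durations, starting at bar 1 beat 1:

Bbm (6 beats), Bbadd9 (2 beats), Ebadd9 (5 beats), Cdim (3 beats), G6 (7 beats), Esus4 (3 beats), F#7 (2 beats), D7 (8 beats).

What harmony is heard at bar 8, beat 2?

G6

Beat 2 of bar 8 is beat (8−1)×3 + 2 = 23 overall.
Running totals: Bbm ends at 6, Bbadd9 ends at 8, Ebadd9 ends at 13, Cdim ends at 16, G6 ends at 23.
Beat 23 falls within G6.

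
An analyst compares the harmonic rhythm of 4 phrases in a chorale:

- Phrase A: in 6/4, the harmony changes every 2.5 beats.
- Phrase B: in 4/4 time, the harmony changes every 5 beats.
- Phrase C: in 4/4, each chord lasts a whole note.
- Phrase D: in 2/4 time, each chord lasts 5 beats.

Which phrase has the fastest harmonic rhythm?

Phrase A

A: 6 beats/bar ÷ 2.5 beats/chord = 2.4 chords/bar.
B: 4 beats/bar ÷ 5 beats/chord = 0.8 chords/bar.
C: 4 beats/bar ÷ 4 beats/chord = 1 chord/bar.
D: 2 beats/bar ÷ 5 beats/chord = 0.4 chords/bar.
Fastest is A at 2.4 chords/bar.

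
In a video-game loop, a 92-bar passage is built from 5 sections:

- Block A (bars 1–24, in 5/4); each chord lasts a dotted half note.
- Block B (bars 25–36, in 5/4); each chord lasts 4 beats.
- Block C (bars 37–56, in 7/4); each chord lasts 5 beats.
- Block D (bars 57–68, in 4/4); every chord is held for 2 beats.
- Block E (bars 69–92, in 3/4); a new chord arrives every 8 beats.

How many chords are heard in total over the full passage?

A: 24 bars × 5 beats = 120 beats; 3 beats/chord → 40 chords.
B: 12 bars × 5 beats = 60 beats; 4 beats/chord → 15 chords.
C: 20 bars × 7 beats = 140 beats; 5 beats/chord → 28 chords.
D: 12 bars × 4 beats = 48 beats; 2 beats/chord → 24 chords.
E: 24 bars × 3 beats = 72 beats; 8 beats/chord → 9 chords.
Total: 40 + 15 + 28 + 24 + 9 = 116.

116 chords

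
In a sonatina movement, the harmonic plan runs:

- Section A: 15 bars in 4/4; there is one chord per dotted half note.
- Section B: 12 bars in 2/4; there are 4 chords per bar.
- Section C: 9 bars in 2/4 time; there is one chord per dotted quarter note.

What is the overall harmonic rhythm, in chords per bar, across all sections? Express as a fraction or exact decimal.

A: 15 bars of 4 beats is 60 beats; at 3 beats each that's 20 chords.
B: 12 bars of 2 beats is 24 beats; at 0.5 beats each that's 48 chords.
C: 9 bars of 2 beats is 18 beats; at 1.5 beats each that's 12 chords.
Overall: 80 chords over 36 bars → 80/36 = 20/9 chords per bar.

20/9 chords per bar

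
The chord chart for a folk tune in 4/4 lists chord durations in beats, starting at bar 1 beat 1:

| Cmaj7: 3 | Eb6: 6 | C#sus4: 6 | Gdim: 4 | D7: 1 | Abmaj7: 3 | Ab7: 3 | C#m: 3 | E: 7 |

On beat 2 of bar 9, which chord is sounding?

E

Beat 2 of bar 9 is beat (9−1)×4 + 2 = 34 overall.
Running totals: Cmaj7 ends at 3, Eb6 ends at 9, C#sus4 ends at 15, Gdim ends at 19, D7 ends at 20, Abmaj7 ends at 23, Ab7 ends at 26, C#m ends at 29, E ends at 36.
Beat 34 falls within E.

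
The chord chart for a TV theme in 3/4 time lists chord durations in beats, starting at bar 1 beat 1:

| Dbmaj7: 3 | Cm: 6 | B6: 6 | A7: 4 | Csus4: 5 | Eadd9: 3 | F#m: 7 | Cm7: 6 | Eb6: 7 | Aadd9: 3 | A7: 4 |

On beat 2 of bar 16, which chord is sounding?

Beat 2 of bar 16 is beat (16−1)×3 + 2 = 47 overall.
Running totals: Dbmaj7 ends at 3, Cm ends at 9, B6 ends at 15, A7 ends at 19, Csus4 ends at 24, Eadd9 ends at 27, F#m ends at 34, Cm7 ends at 40, Eb6 ends at 47.
Beat 47 falls within Eb6.

Eb6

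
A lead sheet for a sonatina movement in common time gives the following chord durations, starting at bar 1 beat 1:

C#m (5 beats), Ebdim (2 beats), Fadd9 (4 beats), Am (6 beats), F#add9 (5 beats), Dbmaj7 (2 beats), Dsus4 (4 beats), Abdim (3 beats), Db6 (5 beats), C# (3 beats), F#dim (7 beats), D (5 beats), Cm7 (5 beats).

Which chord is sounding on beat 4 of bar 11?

F#dim

Beat 4 of bar 11 is beat (11−1)×4 + 4 = 44 overall.
Running totals: C#m ends at 5, Ebdim ends at 7, Fadd9 ends at 11, Am ends at 17, F#add9 ends at 22, Dbmaj7 ends at 24, Dsus4 ends at 28, Abdim ends at 31, Db6 ends at 36, C# ends at 39, F#dim ends at 46.
Beat 44 falls within F#dim.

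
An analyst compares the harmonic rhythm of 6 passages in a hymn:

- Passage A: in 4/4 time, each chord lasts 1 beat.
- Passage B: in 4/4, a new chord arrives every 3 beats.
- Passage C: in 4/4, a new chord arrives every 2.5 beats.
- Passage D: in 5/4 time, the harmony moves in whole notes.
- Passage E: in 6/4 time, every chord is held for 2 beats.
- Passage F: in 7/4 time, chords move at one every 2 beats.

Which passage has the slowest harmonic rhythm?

Passage D

A: each chord is 1 beat in 4/4, so 4 per bar.
B: each chord is 3 beats in 4/4, so 4/3 per bar.
C: each chord is 2.5 beats in 4/4, so 1.6 per bar.
D: each chord is 4 beats in 5/4, so 1.25 per bar.
E: each chord is 2 beats in 6/4, so 3 per bar.
F: each chord is 2 beats in 7/4, so 3.5 per bar.
Slowest is D at 1.25 chords/bar.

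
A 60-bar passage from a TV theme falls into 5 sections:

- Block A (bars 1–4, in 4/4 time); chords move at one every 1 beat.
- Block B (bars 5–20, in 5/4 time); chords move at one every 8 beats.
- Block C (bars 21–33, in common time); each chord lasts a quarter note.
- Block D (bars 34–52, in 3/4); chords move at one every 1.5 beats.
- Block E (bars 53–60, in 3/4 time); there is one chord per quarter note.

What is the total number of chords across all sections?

140 chords

A has 16 beats and chords last 1 each, so 16 chords.
B has 80 beats and chords last 8 each, so 10 chords.
C has 52 beats and chords last 1 each, so 52 chords.
D has 57 beats and chords last 1.5 each, so 38 chords.
E has 24 beats and chords last 1 each, so 24 chords.
Total: 16 + 10 + 52 + 38 + 24 = 140.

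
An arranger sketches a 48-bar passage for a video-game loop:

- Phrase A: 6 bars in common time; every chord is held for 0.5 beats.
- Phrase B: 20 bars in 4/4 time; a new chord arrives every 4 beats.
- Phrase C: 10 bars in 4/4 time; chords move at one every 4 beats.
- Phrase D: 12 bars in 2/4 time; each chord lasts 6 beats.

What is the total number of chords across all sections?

82 chords

A: 6·4 = 24 beats, 24/0.5 = 48 chords.
B: 20·4 = 80 beats, 80/4 = 20 chords.
C: 10·4 = 40 beats, 40/4 = 10 chords.
D: 12·2 = 24 beats, 24/6 = 4 chords.
Total: 48 + 20 + 10 + 4 = 82.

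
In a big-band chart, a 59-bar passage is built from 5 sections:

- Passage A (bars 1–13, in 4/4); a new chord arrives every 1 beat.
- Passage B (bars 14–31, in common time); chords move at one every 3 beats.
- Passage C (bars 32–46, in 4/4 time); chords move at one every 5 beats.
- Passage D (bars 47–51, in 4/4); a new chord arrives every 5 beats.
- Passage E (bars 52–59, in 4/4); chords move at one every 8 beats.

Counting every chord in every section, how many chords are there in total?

A has 52 beats and chords last 1 each, so 52 chords.
B has 72 beats and chords last 3 each, so 24 chords.
C has 60 beats and chords last 5 each, so 12 chords.
D has 20 beats and chords last 5 each, so 4 chords.
E has 32 beats and chords last 8 each, so 4 chords.
Total: 52 + 24 + 12 + 4 + 4 = 96.

96 chords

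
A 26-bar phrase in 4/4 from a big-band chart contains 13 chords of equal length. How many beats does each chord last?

26 bars × 4 beats/bar = 104 beats total.
104 beats ÷ 13 chords = 8 beats per chord.

8 beats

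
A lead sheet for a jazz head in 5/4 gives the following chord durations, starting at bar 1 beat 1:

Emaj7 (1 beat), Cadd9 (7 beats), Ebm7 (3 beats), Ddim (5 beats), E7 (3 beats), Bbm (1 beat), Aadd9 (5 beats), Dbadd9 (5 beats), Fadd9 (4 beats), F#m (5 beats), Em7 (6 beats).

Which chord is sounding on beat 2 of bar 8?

F#m

Beat 2 of bar 8 is beat (8−1)×5 + 2 = 37 overall.
Running totals: Emaj7 ends at 1, Cadd9 ends at 8, Ebm7 ends at 11, Ddim ends at 16, E7 ends at 19, Bbm ends at 20, Aadd9 ends at 25, Dbadd9 ends at 30, Fadd9 ends at 34, F#m ends at 39.
Beat 37 falls within F#m.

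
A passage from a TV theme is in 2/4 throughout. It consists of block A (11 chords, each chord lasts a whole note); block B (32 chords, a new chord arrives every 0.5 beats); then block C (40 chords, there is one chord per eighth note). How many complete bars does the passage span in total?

A: 11 × 4 = 44 beats = 22 bars.
B: 32 × 0.5 = 16 beats = 8 bars.
C: 40 × 0.5 = 20 beats = 10 bars.
Total: 22 + 8 + 10 = 40 bars.

40 bars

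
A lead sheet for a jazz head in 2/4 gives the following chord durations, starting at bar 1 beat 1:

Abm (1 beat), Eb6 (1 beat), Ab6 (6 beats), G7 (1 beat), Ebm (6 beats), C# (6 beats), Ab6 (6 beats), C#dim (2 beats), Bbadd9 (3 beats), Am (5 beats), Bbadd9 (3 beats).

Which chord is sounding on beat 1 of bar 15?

Beat 1 of bar 15 is beat (15−1)×2 + 1 = 29 overall.
Running totals: Abm ends at 1, Eb6 ends at 2, Ab6 ends at 8, G7 ends at 9, Ebm ends at 15, C# ends at 21, Ab6 ends at 27, C#dim ends at 29.
Beat 29 falls within C#dim.

C#dim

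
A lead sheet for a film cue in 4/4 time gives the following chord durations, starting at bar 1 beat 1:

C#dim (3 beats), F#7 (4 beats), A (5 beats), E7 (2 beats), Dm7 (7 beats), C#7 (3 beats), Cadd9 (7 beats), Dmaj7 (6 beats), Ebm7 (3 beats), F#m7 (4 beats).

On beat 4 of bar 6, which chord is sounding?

Beat 4 of bar 6 is beat (6−1)×4 + 4 = 24 overall.
Running totals: C#dim ends at 3, F#7 ends at 7, A ends at 12, E7 ends at 14, Dm7 ends at 21, C#7 ends at 24.
Beat 24 falls within C#7.

C#7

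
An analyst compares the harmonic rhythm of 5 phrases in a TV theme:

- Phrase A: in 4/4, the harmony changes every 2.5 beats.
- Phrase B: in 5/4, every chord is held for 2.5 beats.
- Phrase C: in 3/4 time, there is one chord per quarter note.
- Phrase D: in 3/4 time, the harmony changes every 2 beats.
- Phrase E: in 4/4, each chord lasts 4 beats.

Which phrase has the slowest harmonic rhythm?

Phrase E

A: each chord is 2.5 beats in 4/4, so 1.6 per bar.
B: each chord is 2.5 beats in 5/4, so 2 per bar.
C: each chord is 1 beat in 3/4, so 3 per bar.
D: each chord is 2 beats in 3/4, so 1.5 per bar.
E: each chord is 4 beats in 4/4, so 1 per bar.
Slowest is E at 1 chords/bar.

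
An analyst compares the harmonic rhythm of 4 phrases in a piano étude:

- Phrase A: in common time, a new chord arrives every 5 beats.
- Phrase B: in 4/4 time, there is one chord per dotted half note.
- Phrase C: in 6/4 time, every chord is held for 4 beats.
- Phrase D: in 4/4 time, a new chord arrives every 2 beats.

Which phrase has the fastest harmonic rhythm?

A: 4 beats/bar ÷ 5 beats/chord = 0.8 chords/bar.
B: 4 beats/bar ÷ 3 beats/chord = 4/3 chords/bar.
C: 6 beats/bar ÷ 4 beats/chord = 1.5 chords/bar.
D: 4 beats/bar ÷ 2 beats/chord = 2 chords/bar.
Fastest is D at 2 chords/bar.

Phrase D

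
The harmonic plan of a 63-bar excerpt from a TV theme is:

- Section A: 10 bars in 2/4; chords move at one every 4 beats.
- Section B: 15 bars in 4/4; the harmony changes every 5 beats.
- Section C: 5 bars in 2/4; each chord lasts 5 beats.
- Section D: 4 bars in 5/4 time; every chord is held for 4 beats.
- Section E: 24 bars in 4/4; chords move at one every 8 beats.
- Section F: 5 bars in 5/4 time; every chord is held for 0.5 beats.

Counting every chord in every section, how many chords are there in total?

A: 10·2 = 20 beats, 20/4 = 5 chords.
B: 15·4 = 60 beats, 60/5 = 12 chords.
C: 5·2 = 10 beats, 10/5 = 2 chords.
D: 4·5 = 20 beats, 20/4 = 5 chords.
E: 24·4 = 96 beats, 96/8 = 12 chords.
F: 5·5 = 25 beats, 25/0.5 = 50 chords.
Total: 5 + 12 + 2 + 5 + 12 + 50 = 86.

86 chords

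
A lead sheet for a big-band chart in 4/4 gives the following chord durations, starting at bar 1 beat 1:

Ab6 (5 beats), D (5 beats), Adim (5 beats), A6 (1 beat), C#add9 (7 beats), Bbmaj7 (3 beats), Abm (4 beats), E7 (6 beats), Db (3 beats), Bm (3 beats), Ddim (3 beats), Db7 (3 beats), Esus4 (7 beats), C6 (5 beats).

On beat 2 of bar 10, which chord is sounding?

Db

Beat 2 of bar 10 is beat (10−1)×4 + 2 = 38 overall.
Running totals: Ab6 ends at 5, D ends at 10, Adim ends at 15, A6 ends at 16, C#add9 ends at 23, Bbmaj7 ends at 26, Abm ends at 30, E7 ends at 36, Db ends at 39.
Beat 38 falls within Db.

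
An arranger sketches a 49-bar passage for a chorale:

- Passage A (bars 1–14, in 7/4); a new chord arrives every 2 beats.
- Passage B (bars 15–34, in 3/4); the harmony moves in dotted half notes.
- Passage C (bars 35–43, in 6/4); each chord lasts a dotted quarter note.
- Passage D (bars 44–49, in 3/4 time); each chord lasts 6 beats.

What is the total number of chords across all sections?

A: 14·7 = 98 beats, 98/2 = 49 chords.
B: 20·3 = 60 beats, 60/3 = 20 chords.
C: 9·6 = 54 beats, 54/1.5 = 36 chords.
D: 6·3 = 18 beats, 18/6 = 3 chords.
Total: 49 + 20 + 36 + 3 = 108.

108 chords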